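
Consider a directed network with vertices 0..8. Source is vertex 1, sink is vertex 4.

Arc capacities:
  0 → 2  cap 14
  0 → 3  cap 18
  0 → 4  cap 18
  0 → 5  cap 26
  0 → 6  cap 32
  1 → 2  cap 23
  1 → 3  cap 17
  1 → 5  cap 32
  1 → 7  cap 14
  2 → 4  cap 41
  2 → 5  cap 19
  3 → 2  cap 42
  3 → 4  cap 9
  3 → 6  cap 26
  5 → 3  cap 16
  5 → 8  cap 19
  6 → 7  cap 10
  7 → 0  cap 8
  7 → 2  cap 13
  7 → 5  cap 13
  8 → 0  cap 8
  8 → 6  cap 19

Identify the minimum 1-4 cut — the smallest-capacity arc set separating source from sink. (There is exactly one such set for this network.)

augment #1: 1→2→4 push 23
augment #2: 1→3→4 push 9
augment #3: 1→3→2→4 push 8
augment #4: 1→7→0→4 push 8
augment #5: 1→7→2→4 push 6
augment #6: 1→5→3→2→4 push 4
augment #7: 1→5→8→0→4 push 8
max flow = 66; residual-reachable set from 1 gives S-side
cut edges (S→T): {(2,4), (3,4), (7,0), (8,0)} total cap 66

Min-cut arcs: {(2,4), (3,4), (7,0), (8,0)} (total capacity 66)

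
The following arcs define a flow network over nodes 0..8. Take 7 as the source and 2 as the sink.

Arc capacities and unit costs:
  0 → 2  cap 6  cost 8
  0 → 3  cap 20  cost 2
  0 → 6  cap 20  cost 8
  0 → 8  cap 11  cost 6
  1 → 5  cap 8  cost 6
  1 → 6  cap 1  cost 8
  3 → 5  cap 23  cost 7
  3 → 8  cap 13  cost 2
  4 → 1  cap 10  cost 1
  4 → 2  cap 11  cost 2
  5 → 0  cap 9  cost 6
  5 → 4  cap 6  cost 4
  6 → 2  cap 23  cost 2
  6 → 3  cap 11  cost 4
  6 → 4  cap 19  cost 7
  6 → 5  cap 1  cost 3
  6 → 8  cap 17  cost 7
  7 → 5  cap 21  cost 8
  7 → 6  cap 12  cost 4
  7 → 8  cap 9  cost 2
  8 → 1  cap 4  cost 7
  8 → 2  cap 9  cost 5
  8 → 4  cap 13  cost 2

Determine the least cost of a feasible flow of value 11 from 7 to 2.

Minimum cost for 11 units: 66

shortest-cost path #1: 7→8→4→2 push 9 @ unit cost 6 (adds 54)
shortest-cost path #2: 7→6→2 push 2 @ unit cost 6 (adds 12)
total cost = 66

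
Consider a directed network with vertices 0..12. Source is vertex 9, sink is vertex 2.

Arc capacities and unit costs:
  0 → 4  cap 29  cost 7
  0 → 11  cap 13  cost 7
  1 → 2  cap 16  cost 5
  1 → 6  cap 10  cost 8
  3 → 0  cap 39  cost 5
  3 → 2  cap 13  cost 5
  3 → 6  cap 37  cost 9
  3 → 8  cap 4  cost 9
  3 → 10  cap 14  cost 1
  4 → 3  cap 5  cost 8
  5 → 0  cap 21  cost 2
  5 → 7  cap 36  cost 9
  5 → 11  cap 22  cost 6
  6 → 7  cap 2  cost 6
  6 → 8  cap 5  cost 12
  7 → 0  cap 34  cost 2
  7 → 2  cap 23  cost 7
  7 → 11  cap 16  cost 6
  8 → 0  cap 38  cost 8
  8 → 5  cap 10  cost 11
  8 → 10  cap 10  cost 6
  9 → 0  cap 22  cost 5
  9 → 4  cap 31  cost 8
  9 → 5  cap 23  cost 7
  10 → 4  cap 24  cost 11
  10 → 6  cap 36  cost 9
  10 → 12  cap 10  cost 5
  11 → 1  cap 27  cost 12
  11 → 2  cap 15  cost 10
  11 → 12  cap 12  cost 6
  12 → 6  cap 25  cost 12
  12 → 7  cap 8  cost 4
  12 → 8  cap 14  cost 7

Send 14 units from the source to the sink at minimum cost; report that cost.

shortest-cost path #1: 9→4→3→2 push 5 @ unit cost 21 (adds 105)
shortest-cost path #2: 9→0→11→2 push 9 @ unit cost 22 (adds 198)
total cost = 303

Minimum cost for 14 units: 303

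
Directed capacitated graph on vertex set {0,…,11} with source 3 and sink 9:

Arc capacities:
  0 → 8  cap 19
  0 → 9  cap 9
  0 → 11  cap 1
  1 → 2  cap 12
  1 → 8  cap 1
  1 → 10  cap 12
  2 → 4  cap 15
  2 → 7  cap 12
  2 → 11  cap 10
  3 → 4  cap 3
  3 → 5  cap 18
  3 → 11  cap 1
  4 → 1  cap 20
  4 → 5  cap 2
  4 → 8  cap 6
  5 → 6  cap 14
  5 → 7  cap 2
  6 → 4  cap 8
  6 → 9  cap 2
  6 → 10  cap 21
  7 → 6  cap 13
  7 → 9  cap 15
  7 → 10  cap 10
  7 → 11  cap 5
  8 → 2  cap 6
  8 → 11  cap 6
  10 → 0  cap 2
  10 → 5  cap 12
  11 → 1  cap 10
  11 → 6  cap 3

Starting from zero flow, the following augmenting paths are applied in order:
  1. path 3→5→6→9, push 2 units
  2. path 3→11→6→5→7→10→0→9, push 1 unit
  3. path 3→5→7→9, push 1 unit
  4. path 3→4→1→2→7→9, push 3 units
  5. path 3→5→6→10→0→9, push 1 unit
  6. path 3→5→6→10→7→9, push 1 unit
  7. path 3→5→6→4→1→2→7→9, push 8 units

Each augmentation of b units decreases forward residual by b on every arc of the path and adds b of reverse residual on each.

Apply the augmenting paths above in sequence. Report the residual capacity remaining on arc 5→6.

after path 1 (3→5→6→9, push 2): res(5,6)=12
after path 2 (3→11→6→5→7→10→0→9, push 1): res(5,6)=13
after path 3 (3→5→7→9, push 1): res(5,6)=13
after path 4 (3→4→1→2→7→9, push 3): res(5,6)=13
after path 5 (3→5→6→10→0→9, push 1): res(5,6)=12
after path 6 (3→5→6→10→7→9, push 1): res(5,6)=11
after path 7 (3→5→6→4→1→2→7→9, push 8): res(5,6)=3

Residual capacity of (5,6): 3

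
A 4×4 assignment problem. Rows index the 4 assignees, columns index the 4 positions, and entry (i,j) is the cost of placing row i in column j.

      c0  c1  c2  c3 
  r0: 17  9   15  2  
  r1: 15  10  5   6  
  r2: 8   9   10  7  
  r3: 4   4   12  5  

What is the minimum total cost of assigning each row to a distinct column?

Minimum assignment cost: 19

optimal assignment: row0→col3 (cost 2), row1→col2 (cost 5), row2→col0 (cost 8), row3→col1 (cost 4)
total = 2 + 5 + 8 + 4 = 19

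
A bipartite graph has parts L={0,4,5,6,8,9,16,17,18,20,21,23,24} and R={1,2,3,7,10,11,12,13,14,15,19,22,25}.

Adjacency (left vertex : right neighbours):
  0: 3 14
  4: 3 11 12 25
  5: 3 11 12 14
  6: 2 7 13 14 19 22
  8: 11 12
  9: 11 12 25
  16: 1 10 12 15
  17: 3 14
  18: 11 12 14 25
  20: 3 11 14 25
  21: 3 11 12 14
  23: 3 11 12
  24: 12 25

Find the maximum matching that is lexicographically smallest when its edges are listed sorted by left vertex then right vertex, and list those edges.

Lex-smallest maximum matching: {(0,3), (4,11), (5,12), (6,2), (9,25), (16,1), (17,14)}

|M| = 7 (so the lex-smallest maximum matching has 7 edges)
process left vertices in ascending order; for each, take the smallest-labelled available neighbour that still permits 7 edges overall, or leave it unmatched if none does
lex-smallest matching: {0-3, 4-11, 5-12, 6-2, 9-25, 16-1, 17-14}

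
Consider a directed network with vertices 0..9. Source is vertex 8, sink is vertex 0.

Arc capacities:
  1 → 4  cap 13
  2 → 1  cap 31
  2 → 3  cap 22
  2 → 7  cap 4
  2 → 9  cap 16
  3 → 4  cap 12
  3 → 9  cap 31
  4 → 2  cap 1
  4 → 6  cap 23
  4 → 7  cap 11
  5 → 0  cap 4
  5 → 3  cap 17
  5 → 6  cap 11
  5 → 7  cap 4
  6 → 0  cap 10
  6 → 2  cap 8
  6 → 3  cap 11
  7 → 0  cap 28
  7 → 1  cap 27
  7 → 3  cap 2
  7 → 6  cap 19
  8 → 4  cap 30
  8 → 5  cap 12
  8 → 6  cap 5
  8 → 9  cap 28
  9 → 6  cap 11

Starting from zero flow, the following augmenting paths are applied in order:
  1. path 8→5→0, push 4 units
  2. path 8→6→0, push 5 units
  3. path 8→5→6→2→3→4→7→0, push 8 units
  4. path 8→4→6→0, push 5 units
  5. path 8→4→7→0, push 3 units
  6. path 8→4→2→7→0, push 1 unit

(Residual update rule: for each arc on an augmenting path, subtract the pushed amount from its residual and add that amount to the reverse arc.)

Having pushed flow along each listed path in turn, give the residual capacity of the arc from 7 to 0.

Residual capacity of (7,0): 16

after path 1 (8→5→0, push 4): res(7,0)=28
after path 2 (8→6→0, push 5): res(7,0)=28
after path 3 (8→5→6→2→3→4→7→0, push 8): res(7,0)=20
after path 4 (8→4→6→0, push 5): res(7,0)=20
after path 5 (8→4→7→0, push 3): res(7,0)=17
after path 6 (8→4→2→7→0, push 1): res(7,0)=16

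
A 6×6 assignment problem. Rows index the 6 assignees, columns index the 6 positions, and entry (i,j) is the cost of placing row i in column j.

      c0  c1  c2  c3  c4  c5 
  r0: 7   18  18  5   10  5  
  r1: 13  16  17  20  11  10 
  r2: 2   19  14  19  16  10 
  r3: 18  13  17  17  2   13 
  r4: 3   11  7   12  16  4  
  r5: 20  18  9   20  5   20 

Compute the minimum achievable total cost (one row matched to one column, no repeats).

optimal assignment: row0→col3 (cost 5), row1→col1 (cost 16), row2→col0 (cost 2), row3→col4 (cost 2), row4→col5 (cost 4), row5→col2 (cost 9)
total = 5 + 16 + 2 + 2 + 4 + 9 = 38

Minimum assignment cost: 38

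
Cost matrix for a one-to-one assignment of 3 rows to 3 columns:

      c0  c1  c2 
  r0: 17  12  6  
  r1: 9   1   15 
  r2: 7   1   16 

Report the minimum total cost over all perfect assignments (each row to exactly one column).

optimal assignment: row0→col2 (cost 6), row1→col1 (cost 1), row2→col0 (cost 7)
total = 6 + 1 + 7 = 14

Minimum assignment cost: 14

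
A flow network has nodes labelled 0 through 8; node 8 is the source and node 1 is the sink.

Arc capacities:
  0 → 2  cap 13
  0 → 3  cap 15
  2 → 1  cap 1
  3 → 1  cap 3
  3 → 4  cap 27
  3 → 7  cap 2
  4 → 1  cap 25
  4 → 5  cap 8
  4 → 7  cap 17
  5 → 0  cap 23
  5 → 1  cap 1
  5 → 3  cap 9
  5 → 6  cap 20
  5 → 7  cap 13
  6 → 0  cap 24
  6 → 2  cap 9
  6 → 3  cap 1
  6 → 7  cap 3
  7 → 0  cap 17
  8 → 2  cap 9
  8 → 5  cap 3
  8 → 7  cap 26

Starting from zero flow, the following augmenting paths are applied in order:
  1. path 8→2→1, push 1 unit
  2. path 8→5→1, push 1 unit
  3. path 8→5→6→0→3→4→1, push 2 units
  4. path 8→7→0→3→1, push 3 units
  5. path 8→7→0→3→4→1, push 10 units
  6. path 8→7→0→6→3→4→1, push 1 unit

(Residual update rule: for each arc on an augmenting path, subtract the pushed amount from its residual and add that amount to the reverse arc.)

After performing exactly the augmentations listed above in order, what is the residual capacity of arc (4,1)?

after path 1 (8→2→1, push 1): res(4,1)=25
after path 2 (8→5→1, push 1): res(4,1)=25
after path 3 (8→5→6→0→3→4→1, push 2): res(4,1)=23
after path 4 (8→7→0→3→1, push 3): res(4,1)=23
after path 5 (8→7→0→3→4→1, push 10): res(4,1)=13
after path 6 (8→7→0→6→3→4→1, push 1): res(4,1)=12

Residual capacity of (4,1): 12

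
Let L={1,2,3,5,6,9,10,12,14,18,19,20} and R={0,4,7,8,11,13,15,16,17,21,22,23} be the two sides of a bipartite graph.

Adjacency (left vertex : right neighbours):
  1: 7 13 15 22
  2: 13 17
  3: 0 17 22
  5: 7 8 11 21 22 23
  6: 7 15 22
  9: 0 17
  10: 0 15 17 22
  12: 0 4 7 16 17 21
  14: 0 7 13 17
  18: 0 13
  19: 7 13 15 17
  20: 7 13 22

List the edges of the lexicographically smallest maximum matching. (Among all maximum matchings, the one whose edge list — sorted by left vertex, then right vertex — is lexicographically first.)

Lex-smallest maximum matching: {(1,7), (2,13), (3,0), (5,8), (6,15), (9,17), (10,22), (12,4)}

|M| = 8 (so the lex-smallest maximum matching has 8 edges)
process left vertices in ascending order; for each, take the smallest-labelled available neighbour that still permits 8 edges overall, or leave it unmatched if none does
lex-smallest matching: {1-7, 2-13, 3-0, 5-8, 6-15, 9-17, 10-22, 12-4}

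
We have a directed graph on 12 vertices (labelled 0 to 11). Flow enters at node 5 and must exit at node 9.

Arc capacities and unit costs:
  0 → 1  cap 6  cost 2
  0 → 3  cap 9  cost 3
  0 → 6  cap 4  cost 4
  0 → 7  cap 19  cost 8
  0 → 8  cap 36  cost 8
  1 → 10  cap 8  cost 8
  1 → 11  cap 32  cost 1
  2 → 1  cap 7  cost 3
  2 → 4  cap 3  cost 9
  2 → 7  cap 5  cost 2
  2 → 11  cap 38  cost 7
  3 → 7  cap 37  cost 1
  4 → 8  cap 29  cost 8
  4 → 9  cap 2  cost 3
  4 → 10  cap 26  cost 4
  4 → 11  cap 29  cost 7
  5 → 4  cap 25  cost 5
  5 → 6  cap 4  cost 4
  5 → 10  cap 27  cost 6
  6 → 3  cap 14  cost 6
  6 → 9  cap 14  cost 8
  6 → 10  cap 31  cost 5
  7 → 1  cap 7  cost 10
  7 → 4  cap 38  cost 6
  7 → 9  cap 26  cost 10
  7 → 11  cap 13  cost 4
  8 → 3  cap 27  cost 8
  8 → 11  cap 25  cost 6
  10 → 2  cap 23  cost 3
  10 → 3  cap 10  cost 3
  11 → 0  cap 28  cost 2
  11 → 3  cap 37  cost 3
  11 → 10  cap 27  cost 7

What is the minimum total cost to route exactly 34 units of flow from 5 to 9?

Minimum cost for 34 units: 707

shortest-cost path #1: 5→4→9 push 2 @ unit cost 8 (adds 16)
shortest-cost path #2: 5→6→9 push 4 @ unit cost 12 (adds 48)
shortest-cost path #3: 5→10→3→7→9 push 10 @ unit cost 20 (adds 200)
shortest-cost path #4: 5→10→2→7→9 push 5 @ unit cost 21 (adds 105)
shortest-cost path #5: 5→4→11→0→6→9 push 4 @ unit cost 26 (adds 104)
shortest-cost path #6: 5→4→11→3→7→9 push 9 @ unit cost 26 (adds 234)
total cost = 707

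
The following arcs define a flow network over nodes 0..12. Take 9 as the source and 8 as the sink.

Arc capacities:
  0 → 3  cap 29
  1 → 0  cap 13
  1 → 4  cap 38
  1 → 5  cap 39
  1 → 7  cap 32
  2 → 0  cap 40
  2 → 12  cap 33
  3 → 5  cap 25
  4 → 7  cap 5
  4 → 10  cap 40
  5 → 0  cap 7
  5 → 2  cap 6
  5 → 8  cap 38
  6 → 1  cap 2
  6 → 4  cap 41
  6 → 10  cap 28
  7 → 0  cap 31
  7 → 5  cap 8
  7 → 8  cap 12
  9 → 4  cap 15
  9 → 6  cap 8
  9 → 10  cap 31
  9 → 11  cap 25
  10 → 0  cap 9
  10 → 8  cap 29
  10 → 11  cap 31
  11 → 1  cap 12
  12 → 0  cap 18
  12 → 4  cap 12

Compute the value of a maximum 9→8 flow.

Maximum flow value: 57

augment #1: 9→10→8 bottleneck 29, total now 29
augment #2: 9→4→7→8 bottleneck 5, total now 34
augment #3: 9→6→1→5→8 bottleneck 2, total now 36
augment #4: 9→11→1→5→8 bottleneck 12, total now 48
augment #5: 9→10→0→3→5→8 bottleneck 2, total now 50
augment #6: 9→4→10→0→3→5→8 bottleneck 7, total now 57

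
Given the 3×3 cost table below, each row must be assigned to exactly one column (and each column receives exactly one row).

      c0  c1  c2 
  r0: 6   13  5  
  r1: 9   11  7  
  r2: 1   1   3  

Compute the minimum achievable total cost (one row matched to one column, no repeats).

optimal assignment: row0→col0 (cost 6), row1→col2 (cost 7), row2→col1 (cost 1)
total = 6 + 7 + 1 = 14

Minimum assignment cost: 14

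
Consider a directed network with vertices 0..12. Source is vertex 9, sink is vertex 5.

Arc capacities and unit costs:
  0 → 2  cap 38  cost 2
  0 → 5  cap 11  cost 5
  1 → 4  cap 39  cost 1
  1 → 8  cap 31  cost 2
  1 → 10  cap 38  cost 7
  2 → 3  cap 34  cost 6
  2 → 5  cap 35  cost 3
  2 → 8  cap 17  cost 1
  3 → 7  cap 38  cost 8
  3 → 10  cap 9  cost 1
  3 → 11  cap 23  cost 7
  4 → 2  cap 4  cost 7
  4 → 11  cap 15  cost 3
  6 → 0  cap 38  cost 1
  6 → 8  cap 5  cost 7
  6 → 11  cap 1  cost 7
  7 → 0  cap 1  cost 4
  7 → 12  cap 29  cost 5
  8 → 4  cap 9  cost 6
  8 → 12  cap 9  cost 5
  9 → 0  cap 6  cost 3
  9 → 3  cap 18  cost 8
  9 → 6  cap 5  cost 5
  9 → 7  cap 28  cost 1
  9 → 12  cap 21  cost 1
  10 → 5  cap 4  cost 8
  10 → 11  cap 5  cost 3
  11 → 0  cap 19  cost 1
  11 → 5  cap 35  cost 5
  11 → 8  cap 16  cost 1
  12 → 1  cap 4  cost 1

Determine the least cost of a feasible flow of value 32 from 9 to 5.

Minimum cost for 32 units: 450

shortest-cost path #1: 9→0→5 push 6 @ unit cost 8 (adds 48)
shortest-cost path #2: 9→7→0→5 push 1 @ unit cost 10 (adds 10)
shortest-cost path #3: 9→12→1→4→11→5 push 4 @ unit cost 11 (adds 44)
shortest-cost path #4: 9→6→0→5 push 4 @ unit cost 11 (adds 44)
shortest-cost path #5: 9→6→0→2→5 push 1 @ unit cost 11 (adds 11)
shortest-cost path #6: 9→3→10→5 push 4 @ unit cost 17 (adds 68)
shortest-cost path #7: 9→3→10→11→5 push 5 @ unit cost 17 (adds 85)
shortest-cost path #8: 9→3→11→5 push 7 @ unit cost 20 (adds 140)
total cost = 450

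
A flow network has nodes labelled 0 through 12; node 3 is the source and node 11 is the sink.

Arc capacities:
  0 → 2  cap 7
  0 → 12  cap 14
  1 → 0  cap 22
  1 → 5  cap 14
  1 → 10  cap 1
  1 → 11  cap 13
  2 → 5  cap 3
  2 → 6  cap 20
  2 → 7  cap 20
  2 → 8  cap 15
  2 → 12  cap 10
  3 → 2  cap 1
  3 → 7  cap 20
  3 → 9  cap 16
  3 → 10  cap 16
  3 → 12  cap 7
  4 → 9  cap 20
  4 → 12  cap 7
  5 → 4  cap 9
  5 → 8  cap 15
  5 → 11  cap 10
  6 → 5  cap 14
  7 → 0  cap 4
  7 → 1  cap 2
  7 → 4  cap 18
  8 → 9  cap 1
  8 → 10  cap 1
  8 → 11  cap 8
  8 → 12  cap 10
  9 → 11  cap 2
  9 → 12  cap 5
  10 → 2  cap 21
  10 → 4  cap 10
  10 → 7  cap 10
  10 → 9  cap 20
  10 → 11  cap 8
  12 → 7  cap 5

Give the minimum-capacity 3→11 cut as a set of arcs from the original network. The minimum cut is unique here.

Min-cut arcs: {(3,2), (3,10), (7,0), (7,1), (9,11)} (total capacity 25)

augment #1: 3→9→11 push 2
augment #2: 3→10→11 push 8
augment #3: 3→2→5→11 push 1
augment #4: 3→7→1→11 push 2
augment #5: 3→10→2→5→11 push 2
augment #6: 3→10→2→8→11 push 6
augment #7: 3→7→0→2→8→11 push 2
augment #8: 3→7→0→2→6→5→11 push 2
max flow = 25; residual-reachable set from 3 gives S-side
cut edges (S→T): {(3,2), (3,10), (7,0), (7,1), (9,11)} total cap 25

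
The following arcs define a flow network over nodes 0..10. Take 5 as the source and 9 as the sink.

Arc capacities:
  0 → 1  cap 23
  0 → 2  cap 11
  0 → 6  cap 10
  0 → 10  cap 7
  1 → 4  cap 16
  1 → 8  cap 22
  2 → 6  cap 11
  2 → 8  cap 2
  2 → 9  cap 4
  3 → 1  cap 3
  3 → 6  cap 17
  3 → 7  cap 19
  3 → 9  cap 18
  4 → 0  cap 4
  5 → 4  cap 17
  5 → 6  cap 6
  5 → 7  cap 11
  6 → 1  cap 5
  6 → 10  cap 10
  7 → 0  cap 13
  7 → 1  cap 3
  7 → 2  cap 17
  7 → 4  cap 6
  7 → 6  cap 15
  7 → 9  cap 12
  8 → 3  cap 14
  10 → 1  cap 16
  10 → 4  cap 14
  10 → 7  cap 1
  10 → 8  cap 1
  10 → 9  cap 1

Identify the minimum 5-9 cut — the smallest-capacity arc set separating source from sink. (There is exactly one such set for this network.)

Min-cut arcs: {(4,0), (5,6), (5,7)} (total capacity 21)

augment #1: 5→7→9 push 11
augment #2: 5→6→10→9 push 1
augment #3: 5→4→0→2→9 push 4
augment #4: 5→6→10→7→9 push 1
augment #5: 5→6→1→8→3→9 push 4
max flow = 21; residual-reachable set from 5 gives S-side
cut edges (S→T): {(4,0), (5,6), (5,7)} total cap 21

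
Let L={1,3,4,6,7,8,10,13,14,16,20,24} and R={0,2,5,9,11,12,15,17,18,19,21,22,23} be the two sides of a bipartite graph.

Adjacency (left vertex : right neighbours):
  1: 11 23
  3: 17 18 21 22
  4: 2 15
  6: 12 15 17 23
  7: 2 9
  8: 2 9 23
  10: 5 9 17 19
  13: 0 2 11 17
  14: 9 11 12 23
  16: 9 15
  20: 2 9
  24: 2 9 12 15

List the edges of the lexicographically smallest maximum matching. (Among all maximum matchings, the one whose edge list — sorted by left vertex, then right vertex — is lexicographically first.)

Lex-smallest maximum matching: {(1,11), (3,18), (4,2), (6,17), (7,9), (8,23), (10,5), (13,0), (14,12), (16,15)}

|M| = 10 (so the lex-smallest maximum matching has 10 edges)
process left vertices in ascending order; for each, take the smallest-labelled available neighbour that still permits 10 edges overall, or leave it unmatched if none does
lex-smallest matching: {1-11, 3-18, 4-2, 6-17, 7-9, 8-23, 10-5, 13-0, 14-12, 16-15}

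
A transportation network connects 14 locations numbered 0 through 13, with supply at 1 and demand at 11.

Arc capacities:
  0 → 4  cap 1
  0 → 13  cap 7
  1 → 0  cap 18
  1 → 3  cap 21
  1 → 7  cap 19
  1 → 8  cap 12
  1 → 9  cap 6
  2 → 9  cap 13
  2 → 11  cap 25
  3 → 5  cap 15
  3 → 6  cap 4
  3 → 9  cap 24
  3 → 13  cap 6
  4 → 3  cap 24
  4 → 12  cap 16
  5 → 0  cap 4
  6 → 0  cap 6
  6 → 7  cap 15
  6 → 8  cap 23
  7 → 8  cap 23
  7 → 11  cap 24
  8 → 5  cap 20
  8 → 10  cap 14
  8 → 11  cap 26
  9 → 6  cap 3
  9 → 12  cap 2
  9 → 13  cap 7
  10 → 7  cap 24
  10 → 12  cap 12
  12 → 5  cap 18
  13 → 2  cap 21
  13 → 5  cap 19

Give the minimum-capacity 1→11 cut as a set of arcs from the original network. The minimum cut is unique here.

Min-cut arcs: {(0,13), (1,7), (1,8), (3,6), (3,13), (9,6), (9,13)} (total capacity 58)

augment #1: 1→7→11 push 19
augment #2: 1→8→11 push 12
augment #3: 1→0→13→2→11 push 7
augment #4: 1→3→6→7→11 push 4
augment #5: 1→3→13→2→11 push 6
augment #6: 1→9→6→7→11 push 1
augment #7: 1→9→6→8→11 push 2
augment #8: 1→9→13→2→11 push 3
augment #9: 1→3→9→13→2→11 push 4
max flow = 58; residual-reachable set from 1 gives S-side
cut edges (S→T): {(0,13), (1,7), (1,8), (3,6), (3,13), (9,6), (9,13)} total cap 58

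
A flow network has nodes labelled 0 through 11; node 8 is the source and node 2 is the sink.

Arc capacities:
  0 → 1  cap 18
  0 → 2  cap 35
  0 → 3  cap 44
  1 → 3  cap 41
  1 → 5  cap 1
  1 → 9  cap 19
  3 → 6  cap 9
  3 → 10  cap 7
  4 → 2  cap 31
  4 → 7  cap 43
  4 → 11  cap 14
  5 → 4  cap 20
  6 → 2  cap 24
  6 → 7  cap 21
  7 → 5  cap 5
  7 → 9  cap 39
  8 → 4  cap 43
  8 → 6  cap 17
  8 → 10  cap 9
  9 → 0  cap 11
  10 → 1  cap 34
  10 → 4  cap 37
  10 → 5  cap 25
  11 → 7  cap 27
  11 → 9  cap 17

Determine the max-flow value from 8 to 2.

Maximum flow value: 66

augment #1: 8→4→2 bottleneck 31, total now 31
augment #2: 8→6→2 bottleneck 17, total now 48
augment #3: 8→4→7→9→0→2 bottleneck 11, total now 59
augment #4: 8→10→1→3→6→2 bottleneck 7, total now 66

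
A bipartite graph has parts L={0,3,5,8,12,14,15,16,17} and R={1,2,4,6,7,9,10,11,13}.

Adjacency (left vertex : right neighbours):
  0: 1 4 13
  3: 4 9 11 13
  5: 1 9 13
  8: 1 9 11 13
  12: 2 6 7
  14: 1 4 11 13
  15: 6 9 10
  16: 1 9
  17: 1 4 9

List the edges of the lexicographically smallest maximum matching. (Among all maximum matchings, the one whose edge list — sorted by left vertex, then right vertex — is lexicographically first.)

Lex-smallest maximum matching: {(0,1), (3,4), (5,9), (8,11), (12,2), (14,13), (15,6)}

|M| = 7 (so the lex-smallest maximum matching has 7 edges)
process left vertices in ascending order; for each, take the smallest-labelled available neighbour that still permits 7 edges overall, or leave it unmatched if none does
lex-smallest matching: {0-1, 3-4, 5-9, 8-11, 12-2, 14-13, 15-6}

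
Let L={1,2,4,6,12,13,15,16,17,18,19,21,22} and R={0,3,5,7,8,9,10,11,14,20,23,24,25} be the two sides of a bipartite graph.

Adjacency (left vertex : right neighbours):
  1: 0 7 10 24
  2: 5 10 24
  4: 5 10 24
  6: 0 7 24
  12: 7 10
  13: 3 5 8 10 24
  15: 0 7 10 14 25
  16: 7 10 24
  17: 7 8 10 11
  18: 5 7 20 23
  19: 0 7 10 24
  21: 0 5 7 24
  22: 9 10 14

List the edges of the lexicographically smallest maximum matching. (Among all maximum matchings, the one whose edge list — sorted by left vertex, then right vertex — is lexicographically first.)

|M| = 10 (so the lex-smallest maximum matching has 10 edges)
process left vertices in ascending order; for each, take the smallest-labelled available neighbour that still permits 10 edges overall, or leave it unmatched if none does
lex-smallest matching: {1-0, 2-5, 4-10, 6-7, 13-3, 15-14, 16-24, 17-8, 18-20, 22-9}

Lex-smallest maximum matching: {(1,0), (2,5), (4,10), (6,7), (13,3), (15,14), (16,24), (17,8), (18,20), (22,9)}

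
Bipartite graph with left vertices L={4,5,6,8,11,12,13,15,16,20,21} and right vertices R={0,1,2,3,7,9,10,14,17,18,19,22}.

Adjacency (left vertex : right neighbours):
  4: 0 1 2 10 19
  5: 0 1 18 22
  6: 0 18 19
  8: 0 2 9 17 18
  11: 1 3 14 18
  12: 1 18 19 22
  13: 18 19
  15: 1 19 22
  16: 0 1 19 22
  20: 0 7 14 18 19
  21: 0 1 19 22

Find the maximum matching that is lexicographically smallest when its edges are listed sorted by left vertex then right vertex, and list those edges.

Lex-smallest maximum matching: {(4,2), (5,0), (6,18), (8,9), (11,3), (12,1), (13,19), (15,22), (20,7)}

|M| = 9 (so the lex-smallest maximum matching has 9 edges)
process left vertices in ascending order; for each, take the smallest-labelled available neighbour that still permits 9 edges overall, or leave it unmatched if none does
lex-smallest matching: {4-2, 5-0, 6-18, 8-9, 11-3, 12-1, 13-19, 15-22, 20-7}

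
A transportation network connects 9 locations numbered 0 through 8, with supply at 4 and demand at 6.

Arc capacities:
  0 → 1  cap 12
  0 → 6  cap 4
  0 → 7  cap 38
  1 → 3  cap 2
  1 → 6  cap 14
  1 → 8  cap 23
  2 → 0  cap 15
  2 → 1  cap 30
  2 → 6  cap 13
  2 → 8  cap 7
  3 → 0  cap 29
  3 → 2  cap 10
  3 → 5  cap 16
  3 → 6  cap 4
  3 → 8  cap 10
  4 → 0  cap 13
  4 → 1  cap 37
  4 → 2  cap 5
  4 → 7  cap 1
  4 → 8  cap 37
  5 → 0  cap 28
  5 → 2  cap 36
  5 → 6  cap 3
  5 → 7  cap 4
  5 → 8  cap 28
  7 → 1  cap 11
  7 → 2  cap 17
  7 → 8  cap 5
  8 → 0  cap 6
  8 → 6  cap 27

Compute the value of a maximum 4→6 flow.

augment #1: 4→0→6 bottleneck 4, total now 4
augment #2: 4→1→6 bottleneck 14, total now 18
augment #3: 4→2→6 bottleneck 5, total now 23
augment #4: 4→8→6 bottleneck 27, total now 50
augment #5: 4→1→3→6 bottleneck 2, total now 52
augment #6: 4→7→2→6 bottleneck 1, total now 53
augment #7: 4→0→7→2→6 bottleneck 7, total now 60

Maximum flow value: 60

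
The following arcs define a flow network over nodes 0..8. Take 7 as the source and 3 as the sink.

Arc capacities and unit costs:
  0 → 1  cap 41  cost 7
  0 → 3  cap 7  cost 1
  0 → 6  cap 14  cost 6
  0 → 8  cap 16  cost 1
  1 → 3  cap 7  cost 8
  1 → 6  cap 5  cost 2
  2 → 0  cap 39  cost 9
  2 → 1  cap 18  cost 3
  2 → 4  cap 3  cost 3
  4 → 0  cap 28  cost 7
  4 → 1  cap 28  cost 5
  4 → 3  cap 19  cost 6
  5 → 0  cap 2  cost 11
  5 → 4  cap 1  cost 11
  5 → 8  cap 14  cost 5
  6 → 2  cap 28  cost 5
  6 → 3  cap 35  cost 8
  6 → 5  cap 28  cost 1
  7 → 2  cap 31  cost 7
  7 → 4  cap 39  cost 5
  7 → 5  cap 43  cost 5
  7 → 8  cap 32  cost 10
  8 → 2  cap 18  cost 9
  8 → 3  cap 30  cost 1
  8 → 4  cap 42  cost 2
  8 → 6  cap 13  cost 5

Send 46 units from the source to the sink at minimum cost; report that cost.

shortest-cost path #1: 7→8→3 push 30 @ unit cost 11 (adds 330)
shortest-cost path #2: 7→4→3 push 16 @ unit cost 11 (adds 176)
total cost = 506

Minimum cost for 46 units: 506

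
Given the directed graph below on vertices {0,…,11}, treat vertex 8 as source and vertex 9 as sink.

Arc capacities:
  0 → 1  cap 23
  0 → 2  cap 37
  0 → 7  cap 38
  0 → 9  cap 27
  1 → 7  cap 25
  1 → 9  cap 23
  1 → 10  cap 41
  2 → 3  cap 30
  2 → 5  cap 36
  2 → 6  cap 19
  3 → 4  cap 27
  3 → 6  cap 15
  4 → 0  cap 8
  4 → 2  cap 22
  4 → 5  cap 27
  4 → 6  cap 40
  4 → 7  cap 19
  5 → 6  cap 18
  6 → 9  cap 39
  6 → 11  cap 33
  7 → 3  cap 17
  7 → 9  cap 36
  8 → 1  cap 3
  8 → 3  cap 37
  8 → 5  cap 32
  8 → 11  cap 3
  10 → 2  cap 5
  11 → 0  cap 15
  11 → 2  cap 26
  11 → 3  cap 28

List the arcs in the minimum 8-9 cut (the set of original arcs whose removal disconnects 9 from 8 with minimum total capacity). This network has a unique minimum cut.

Min-cut arcs: {(5,6), (8,1), (8,3), (8,11)} (total capacity 61)

augment #1: 8→1→9 push 3
augment #2: 8→3→6→9 push 15
augment #3: 8→5→6→9 push 18
augment #4: 8→11→0→9 push 3
augment #5: 8→3→4→0→9 push 8
augment #6: 8→3→4→6→9 push 6
augment #7: 8→3→4→7→9 push 8
max flow = 61; residual-reachable set from 8 gives S-side
cut edges (S→T): {(5,6), (8,1), (8,3), (8,11)} total cap 61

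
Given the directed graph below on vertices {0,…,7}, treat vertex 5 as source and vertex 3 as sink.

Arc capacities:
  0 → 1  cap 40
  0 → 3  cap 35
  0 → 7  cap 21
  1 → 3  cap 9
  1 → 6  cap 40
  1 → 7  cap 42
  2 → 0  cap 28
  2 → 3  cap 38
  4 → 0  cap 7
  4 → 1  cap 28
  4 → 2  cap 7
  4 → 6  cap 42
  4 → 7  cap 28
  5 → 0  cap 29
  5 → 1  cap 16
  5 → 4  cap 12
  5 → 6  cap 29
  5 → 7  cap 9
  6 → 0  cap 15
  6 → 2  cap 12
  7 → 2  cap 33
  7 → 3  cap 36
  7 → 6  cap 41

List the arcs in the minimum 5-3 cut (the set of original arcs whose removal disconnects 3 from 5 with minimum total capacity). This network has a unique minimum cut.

augment #1: 5→0→3 push 29
augment #2: 5→1→3 push 9
augment #3: 5→7→3 push 9
augment #4: 5→1→7→3 push 7
augment #5: 5→4→0→3 push 6
augment #6: 5→4→2→3 push 6
augment #7: 5→6→2→3 push 12
augment #8: 5→6→0→7→3 push 15
max flow = 93; residual-reachable set from 5 gives S-side
cut edges (S→T): {(5,0), (5,1), (5,4), (5,7), (6,0), (6,2)} total cap 93

Min-cut arcs: {(5,0), (5,1), (5,4), (5,7), (6,0), (6,2)} (total capacity 93)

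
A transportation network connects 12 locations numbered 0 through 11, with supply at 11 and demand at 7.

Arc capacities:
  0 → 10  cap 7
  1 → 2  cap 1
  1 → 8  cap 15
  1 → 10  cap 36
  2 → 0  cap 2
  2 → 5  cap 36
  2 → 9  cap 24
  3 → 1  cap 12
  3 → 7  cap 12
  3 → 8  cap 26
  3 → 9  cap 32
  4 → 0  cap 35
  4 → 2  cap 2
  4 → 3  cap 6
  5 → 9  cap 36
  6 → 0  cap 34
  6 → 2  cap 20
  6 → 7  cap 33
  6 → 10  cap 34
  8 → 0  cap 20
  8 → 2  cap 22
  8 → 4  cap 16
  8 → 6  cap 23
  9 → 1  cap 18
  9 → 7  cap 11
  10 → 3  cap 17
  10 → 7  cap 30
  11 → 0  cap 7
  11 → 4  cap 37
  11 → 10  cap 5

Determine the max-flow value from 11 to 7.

augment #1: 11→10→7 bottleneck 5, total now 5
augment #2: 11→0→10→7 bottleneck 7, total now 12
augment #3: 11→4→3→7 bottleneck 6, total now 18
augment #4: 11→4→2→9→7 bottleneck 2, total now 20

Maximum flow value: 20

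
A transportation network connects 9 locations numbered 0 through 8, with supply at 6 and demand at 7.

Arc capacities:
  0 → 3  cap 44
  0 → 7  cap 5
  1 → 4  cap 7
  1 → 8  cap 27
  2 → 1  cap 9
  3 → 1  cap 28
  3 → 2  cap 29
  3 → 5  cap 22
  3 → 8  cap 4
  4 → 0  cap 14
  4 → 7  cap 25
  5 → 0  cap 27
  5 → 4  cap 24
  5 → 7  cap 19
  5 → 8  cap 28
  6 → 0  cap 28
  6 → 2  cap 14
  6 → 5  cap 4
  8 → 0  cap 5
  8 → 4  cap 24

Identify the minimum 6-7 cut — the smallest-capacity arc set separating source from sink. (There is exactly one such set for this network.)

Min-cut arcs: {(2,1), (6,0), (6,5)} (total capacity 41)

augment #1: 6→0→7 push 5
augment #2: 6→5→7 push 4
augment #3: 6→0→3→5→7 push 15
augment #4: 6→2→1→4→7 push 7
augment #5: 6→0→3→5→4→7 push 7
augment #6: 6→0→3→8→4→7 push 1
augment #7: 6→2→1→8→4→7 push 2
max flow = 41; residual-reachable set from 6 gives S-side
cut edges (S→T): {(2,1), (6,0), (6,5)} total cap 41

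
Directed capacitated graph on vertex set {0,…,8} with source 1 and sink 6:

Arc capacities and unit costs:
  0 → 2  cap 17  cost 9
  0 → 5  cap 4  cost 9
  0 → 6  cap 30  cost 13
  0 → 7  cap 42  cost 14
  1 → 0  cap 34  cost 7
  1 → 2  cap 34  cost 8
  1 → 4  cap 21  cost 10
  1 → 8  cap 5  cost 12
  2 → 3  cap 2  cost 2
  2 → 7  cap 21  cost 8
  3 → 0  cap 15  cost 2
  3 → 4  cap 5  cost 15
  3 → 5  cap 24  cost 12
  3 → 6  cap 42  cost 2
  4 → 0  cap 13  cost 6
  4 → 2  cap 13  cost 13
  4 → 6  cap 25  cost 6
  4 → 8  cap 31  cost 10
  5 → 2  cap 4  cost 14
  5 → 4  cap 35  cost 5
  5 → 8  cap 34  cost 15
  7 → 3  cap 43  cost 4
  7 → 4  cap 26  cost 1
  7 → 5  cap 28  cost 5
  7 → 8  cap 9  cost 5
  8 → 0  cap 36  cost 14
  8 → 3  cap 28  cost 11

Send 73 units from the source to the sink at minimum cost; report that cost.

shortest-cost path #1: 1→2→3→6 push 2 @ unit cost 12 (adds 24)
shortest-cost path #2: 1→4→6 push 21 @ unit cost 16 (adds 336)
shortest-cost path #3: 1→0→6 push 30 @ unit cost 20 (adds 600)
shortest-cost path #4: 1→2→7→3→6 push 20 @ unit cost 22 (adds 440)
total cost = 1400

Minimum cost for 73 units: 1400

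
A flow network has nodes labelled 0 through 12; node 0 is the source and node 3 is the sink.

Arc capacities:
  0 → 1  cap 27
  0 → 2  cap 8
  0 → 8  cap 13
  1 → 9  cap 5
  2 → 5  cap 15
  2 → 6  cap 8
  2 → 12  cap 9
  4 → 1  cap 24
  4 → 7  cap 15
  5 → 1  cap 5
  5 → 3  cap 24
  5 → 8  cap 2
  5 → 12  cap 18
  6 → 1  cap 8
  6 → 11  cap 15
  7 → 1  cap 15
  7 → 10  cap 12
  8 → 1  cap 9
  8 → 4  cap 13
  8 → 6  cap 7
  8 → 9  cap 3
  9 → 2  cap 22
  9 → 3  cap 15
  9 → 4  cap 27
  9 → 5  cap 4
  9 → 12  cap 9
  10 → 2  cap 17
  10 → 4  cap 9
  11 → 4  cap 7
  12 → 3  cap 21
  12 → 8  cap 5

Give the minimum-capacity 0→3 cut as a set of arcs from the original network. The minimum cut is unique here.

Min-cut arcs: {(0,2), (0,8), (1,9)} (total capacity 26)

augment #1: 0→1→9→3 push 5
augment #2: 0→2→5→3 push 8
augment #3: 0→8→9→3 push 3
augment #4: 0→8→4→7→10→2→5→3 push 7
augment #5: 0→8→4→7→10→2→12→3 push 3
max flow = 26; residual-reachable set from 0 gives S-side
cut edges (S→T): {(0,2), (0,8), (1,9)} total cap 26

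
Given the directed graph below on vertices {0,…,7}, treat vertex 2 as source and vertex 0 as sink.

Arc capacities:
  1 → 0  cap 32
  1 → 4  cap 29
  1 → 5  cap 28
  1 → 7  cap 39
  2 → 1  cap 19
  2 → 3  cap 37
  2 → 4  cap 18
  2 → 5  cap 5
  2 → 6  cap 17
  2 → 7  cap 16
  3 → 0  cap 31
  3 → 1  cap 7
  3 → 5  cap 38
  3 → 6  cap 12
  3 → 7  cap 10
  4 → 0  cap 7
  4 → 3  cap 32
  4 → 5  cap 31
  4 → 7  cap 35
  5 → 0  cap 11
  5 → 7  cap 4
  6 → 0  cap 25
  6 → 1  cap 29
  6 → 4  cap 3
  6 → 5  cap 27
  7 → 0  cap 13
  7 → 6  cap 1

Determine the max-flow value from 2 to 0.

Maximum flow value: 110

augment #1: 2→1→0 bottleneck 19, total now 19
augment #2: 2→3→0 bottleneck 31, total now 50
augment #3: 2→4→0 bottleneck 7, total now 57
augment #4: 2→5→0 bottleneck 5, total now 62
augment #5: 2→6→0 bottleneck 17, total now 79
augment #6: 2→7→0 bottleneck 13, total now 92
augment #7: 2→3→1→0 bottleneck 6, total now 98
augment #8: 2→4→5→0 bottleneck 6, total now 104
augment #9: 2→7→6→0 bottleneck 1, total now 105
augment #10: 2→4→3→1→0 bottleneck 1, total now 106
augment #11: 2→4→3→6→0 bottleneck 4, total now 110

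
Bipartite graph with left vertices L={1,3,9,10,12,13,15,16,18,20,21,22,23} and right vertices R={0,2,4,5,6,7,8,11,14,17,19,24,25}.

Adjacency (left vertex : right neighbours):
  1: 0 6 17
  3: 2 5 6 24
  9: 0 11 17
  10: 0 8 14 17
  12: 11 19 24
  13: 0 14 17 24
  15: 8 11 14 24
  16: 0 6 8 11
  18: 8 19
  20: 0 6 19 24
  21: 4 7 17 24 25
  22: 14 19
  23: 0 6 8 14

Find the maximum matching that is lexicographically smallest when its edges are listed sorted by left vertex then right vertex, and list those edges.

Lex-smallest maximum matching: {(1,0), (3,2), (9,11), (10,8), (12,19), (13,17), (15,14), (16,6), (20,24), (21,4)}

|M| = 10 (so the lex-smallest maximum matching has 10 edges)
process left vertices in ascending order; for each, take the smallest-labelled available neighbour that still permits 10 edges overall, or leave it unmatched if none does
lex-smallest matching: {1-0, 3-2, 9-11, 10-8, 12-19, 13-17, 15-14, 16-6, 20-24, 21-4}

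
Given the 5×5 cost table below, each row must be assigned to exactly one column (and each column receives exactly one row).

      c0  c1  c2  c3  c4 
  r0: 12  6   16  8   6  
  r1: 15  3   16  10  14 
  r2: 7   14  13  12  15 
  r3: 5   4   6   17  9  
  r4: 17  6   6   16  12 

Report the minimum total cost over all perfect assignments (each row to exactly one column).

optimal assignment: row0→col4 (cost 6), row1→col1 (cost 3), row2→col3 (cost 12), row3→col0 (cost 5), row4→col2 (cost 6)
total = 6 + 3 + 12 + 5 + 6 = 32

Minimum assignment cost: 32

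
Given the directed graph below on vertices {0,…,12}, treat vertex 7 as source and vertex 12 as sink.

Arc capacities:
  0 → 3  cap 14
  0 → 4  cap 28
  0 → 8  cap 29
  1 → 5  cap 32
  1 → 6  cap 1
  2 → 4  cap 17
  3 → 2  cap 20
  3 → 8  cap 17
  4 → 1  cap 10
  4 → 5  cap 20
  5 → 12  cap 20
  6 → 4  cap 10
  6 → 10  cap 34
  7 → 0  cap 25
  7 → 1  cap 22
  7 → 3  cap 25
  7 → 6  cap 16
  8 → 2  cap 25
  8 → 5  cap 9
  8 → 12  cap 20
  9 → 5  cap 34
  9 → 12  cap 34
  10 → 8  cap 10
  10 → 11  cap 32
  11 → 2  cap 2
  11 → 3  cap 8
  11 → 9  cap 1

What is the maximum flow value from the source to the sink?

augment #1: 7→0→8→12 bottleneck 20, total now 20
augment #2: 7→1→5→12 bottleneck 20, total now 40
augment #3: 7→6→10→11→9→12 bottleneck 1, total now 41

Maximum flow value: 41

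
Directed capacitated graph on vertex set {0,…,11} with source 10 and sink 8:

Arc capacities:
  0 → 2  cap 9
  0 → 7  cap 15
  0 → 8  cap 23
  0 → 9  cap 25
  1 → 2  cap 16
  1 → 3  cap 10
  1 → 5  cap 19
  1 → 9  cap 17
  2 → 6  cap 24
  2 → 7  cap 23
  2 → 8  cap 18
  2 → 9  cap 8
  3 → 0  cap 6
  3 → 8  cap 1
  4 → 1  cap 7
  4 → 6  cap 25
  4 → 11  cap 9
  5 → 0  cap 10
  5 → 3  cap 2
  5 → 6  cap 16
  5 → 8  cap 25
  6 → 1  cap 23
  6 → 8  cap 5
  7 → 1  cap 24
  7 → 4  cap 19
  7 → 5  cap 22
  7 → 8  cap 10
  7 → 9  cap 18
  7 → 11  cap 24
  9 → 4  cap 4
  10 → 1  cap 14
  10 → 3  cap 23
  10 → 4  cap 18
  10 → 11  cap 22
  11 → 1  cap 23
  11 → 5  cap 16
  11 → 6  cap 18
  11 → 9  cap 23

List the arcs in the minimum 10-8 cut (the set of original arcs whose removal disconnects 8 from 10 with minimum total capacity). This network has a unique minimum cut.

augment #1: 10→3→8 push 1
augment #2: 10→1→2→8 push 14
augment #3: 10→3→0→8 push 6
augment #4: 10→4→6→8 push 5
augment #5: 10→11→5→8 push 16
augment #6: 10→4→1→2→8 push 2
augment #7: 10→4→1→5→8 push 5
augment #8: 10→11→1→5→8 push 4
augment #9: 10→11→1→5→0→8 push 2
augment #10: 10→4→6→1→5→0→8 push 6
max flow = 61; residual-reachable set from 10 gives S-side
cut edges (S→T): {(3,0), (3,8), (10,1), (10,4), (10,11)} total cap 61

Min-cut arcs: {(3,0), (3,8), (10,1), (10,4), (10,11)} (total capacity 61)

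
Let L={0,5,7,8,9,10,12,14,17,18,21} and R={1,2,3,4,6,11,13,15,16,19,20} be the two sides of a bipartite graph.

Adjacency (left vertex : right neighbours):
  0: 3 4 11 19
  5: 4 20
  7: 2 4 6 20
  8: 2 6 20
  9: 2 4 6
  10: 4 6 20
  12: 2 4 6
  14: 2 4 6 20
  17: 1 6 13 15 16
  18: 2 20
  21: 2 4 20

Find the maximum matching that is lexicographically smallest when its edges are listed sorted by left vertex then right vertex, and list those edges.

Lex-smallest maximum matching: {(0,3), (5,4), (7,2), (8,6), (10,20), (17,1)}

|M| = 6 (so the lex-smallest maximum matching has 6 edges)
process left vertices in ascending order; for each, take the smallest-labelled available neighbour that still permits 6 edges overall, or leave it unmatched if none does
lex-smallest matching: {0-3, 5-4, 7-2, 8-6, 10-20, 17-1}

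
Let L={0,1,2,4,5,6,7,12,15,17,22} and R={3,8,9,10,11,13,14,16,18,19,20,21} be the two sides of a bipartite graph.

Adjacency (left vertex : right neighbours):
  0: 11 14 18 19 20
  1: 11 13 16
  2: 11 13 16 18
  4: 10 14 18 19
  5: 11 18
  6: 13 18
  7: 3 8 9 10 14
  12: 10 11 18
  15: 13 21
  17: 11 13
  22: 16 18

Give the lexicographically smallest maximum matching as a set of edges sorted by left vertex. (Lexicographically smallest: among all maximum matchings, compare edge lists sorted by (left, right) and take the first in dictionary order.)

Lex-smallest maximum matching: {(0,14), (1,11), (2,13), (4,19), (5,18), (7,3), (12,10), (15,21), (22,16)}

|M| = 9 (so the lex-smallest maximum matching has 9 edges)
process left vertices in ascending order; for each, take the smallest-labelled available neighbour that still permits 9 edges overall, or leave it unmatched if none does
lex-smallest matching: {0-14, 1-11, 2-13, 4-19, 5-18, 7-3, 12-10, 15-21, 22-16}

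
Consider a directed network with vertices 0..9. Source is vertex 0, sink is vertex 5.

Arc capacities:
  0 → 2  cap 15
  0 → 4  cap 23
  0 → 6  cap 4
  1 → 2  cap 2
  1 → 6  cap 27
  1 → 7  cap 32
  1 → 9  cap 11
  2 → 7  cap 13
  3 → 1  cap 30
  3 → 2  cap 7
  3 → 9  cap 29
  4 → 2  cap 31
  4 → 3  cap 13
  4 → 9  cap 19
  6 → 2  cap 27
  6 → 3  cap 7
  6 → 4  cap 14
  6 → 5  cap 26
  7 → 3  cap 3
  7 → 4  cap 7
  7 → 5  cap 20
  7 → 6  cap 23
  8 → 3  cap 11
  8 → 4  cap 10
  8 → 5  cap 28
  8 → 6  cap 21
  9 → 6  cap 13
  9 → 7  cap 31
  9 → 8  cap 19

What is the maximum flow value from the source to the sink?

augment #1: 0→6→5 bottleneck 4, total now 4
augment #2: 0→2→7→5 bottleneck 13, total now 17
augment #3: 0→4→9→6→5 bottleneck 13, total now 30
augment #4: 0→4→9→7→5 bottleneck 6, total now 36
augment #5: 0→4→3→1→6→5 bottleneck 4, total now 40

Maximum flow value: 40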